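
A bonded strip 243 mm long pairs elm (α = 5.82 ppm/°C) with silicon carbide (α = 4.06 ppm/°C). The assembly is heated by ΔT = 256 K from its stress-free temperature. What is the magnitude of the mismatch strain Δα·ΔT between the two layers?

4.51×10⁻⁴

Δα = |5.82 − 4.06|×10⁻⁶/K = 1.76×10⁻⁶/K.
Mismatch strain = Δα·ΔT = 1.76×10⁻⁶ × 256.0 = 4.51×10⁻⁴.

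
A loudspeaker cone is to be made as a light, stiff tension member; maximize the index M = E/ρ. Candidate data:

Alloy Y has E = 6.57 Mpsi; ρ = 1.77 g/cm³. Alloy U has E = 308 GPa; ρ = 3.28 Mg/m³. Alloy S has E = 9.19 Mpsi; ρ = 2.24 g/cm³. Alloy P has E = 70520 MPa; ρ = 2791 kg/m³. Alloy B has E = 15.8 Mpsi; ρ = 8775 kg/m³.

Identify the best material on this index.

Normalizing units and computing the index:
  alloy Y: E = 45.30 GPa, ρ = 1770 kg/m³
  alloy U: E = 308.0 GPa, ρ = 3280 kg/m³
  alloy S: E = 63.36 GPa, ρ = 2240 kg/m³
  alloy P: E = 70.52 GPa, ρ = 2791 kg/m³
  alloy B: E = 108.9 GPa, ρ = 8775 kg/m³
  alloy U: M = 93.9 MN·m/kg
  alloy S: M = 28.3 MN·m/kg
  alloy Y: M = 25.6 MN·m/kg
  alloy P: M = 25.3 MN·m/kg
  alloy B: M = 12.4 MN·m/kg
Alloy U ranks first.

alloy U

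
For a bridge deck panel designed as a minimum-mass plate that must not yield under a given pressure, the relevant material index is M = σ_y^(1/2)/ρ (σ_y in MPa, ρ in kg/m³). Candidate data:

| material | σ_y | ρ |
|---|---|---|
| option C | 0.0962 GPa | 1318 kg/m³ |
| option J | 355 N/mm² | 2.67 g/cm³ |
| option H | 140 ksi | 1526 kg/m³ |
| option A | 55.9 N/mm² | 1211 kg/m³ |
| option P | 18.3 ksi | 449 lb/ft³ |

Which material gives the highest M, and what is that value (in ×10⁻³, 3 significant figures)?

In SI units:
  option C: σ_y = 96.20 MPa, ρ = 1318 kg/m³
  option J: σ_y = 355.0 MPa, ρ = 2670 kg/m³
  option H: σ_y = 965.3 MPa, ρ = 1526 kg/m³
  option A: σ_y = 55.90 MPa, ρ = 1211 kg/m³
  option P: σ_y = 126.2 MPa, ρ = 7192 kg/m³
  option H: M = 20.4×10⁻³
  option C: M = 7.44×10⁻³
  option J: M = 7.06×10⁻³
  option A: M = 6.17×10⁻³
  option P: M = 1.56×10⁻³
Highest index: option H.

option H, M = 20.4×10⁻³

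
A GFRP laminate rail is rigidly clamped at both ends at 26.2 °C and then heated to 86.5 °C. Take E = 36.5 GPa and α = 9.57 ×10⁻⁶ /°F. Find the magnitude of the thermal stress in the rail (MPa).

37.9 MPa

α = 9.57×10⁻⁶/°F × 9/5 = 17.2×10⁻⁶/K.
ΔT = 60.30 K. Constrained thermal stress σ = E·α·ΔT = 36.50×10³ MPa × 17.2×10⁻⁶ × 60.30 = 37.9 MPa (compressive).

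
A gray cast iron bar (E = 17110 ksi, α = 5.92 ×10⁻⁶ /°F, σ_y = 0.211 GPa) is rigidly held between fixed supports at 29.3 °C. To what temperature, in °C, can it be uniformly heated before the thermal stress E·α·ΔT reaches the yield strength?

E = 17110 ksi = 118.0 GPa.
α = 5.92×10⁻⁶/°F × 9/5 = 10.7×10⁻⁶/K.
σ_y = 0.211 GPa = 211.0 MPa.
E·α·ΔT = 211.0 MPa ⇒ ΔT = 211.0 / (118.0×10³ × 10.7×10⁻⁶) = 167.8 K.
T = 29.3 + 167.8 = 197.1 °C.

197 °C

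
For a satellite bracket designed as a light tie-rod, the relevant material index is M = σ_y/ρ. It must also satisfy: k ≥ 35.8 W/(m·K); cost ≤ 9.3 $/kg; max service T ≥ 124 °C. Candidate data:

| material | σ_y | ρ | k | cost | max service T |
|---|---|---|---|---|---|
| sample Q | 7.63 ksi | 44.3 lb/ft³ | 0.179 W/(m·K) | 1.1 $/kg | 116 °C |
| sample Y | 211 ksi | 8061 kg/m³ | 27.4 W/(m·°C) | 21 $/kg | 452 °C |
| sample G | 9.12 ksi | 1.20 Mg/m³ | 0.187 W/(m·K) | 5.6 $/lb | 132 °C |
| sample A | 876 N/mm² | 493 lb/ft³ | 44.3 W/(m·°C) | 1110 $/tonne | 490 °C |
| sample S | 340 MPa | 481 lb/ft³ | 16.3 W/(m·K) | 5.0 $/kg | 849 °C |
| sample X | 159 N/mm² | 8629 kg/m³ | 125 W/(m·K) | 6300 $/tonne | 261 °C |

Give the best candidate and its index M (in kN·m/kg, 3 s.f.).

Screen on constraints: k ≥ 35.8 W/(m·K); cost ≤ 9.3 $/kg; max service T ≥ 124 °C. Survivors: sample A, sample X.
After converting to SI:
  sample A: σ_y = 876.0 MPa, ρ = 7897 kg/m³
  sample X: σ_y = 159.0 MPa, ρ = 8629 kg/m³
  sample A: M = 111 kN·m/kg
  sample X: M = 18.4 kN·m/kg
Sample A has the largest M.

sample A, M = 111 kN·m/kg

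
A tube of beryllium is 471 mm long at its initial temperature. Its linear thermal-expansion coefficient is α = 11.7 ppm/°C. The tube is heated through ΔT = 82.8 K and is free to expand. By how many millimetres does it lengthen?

0.456 mm

ΔL = α·L₀·ΔT = 11.7×10⁻⁶ × 471 mm × 82.80 K = 0.456 mm.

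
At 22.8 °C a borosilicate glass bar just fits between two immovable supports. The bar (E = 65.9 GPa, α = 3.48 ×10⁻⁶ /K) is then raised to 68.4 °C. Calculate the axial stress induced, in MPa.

ΔT = 45.60 K. Constrained thermal stress σ = E·α·ΔT = 65.90×10³ MPa × 3.48×10⁻⁶ × 45.60 = 10.5 MPa (compressive).

10.5 MPa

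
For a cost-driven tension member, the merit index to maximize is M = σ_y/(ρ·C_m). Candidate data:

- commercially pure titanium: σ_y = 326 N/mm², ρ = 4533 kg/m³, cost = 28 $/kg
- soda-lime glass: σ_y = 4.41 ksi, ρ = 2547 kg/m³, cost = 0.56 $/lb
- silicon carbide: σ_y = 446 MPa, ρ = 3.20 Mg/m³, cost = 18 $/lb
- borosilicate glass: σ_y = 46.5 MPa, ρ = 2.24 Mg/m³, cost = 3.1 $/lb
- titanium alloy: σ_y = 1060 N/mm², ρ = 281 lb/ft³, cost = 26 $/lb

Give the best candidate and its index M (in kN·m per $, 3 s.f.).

soda-lime glass, M = 9.67 kN·m per $

Convert each candidate to consistent units, then evaluate M:
  commercially pure titanium: σ_y = 326.0 MPa, ρ = 4533 kg/m³, cost = 28.00 $/kg
  soda-lime glass: σ_y = 30.41 MPa, ρ = 2547 kg/m³, cost = 1.235 $/kg
  silicon carbide: σ_y = 446.0 MPa, ρ = 3200 kg/m³, cost = 39.68 $/kg
  borosilicate glass: σ_y = 46.50 MPa, ρ = 2240 kg/m³, cost = 6.834 $/kg
  titanium alloy: σ_y = 1060 MPa, ρ = 4501 kg/m³, cost = 57.32 $/kg
  soda-lime glass: M = 9.67 kN·m per $
  titanium alloy: M = 4.11 kN·m per $
  silicon carbide: M = 3.51 kN·m per $
  borosilicate glass: M = 3.04 kN·m per $
  commercially pure titanium: M = 2.57 kN·m per $
Soda-lime glass ranks first.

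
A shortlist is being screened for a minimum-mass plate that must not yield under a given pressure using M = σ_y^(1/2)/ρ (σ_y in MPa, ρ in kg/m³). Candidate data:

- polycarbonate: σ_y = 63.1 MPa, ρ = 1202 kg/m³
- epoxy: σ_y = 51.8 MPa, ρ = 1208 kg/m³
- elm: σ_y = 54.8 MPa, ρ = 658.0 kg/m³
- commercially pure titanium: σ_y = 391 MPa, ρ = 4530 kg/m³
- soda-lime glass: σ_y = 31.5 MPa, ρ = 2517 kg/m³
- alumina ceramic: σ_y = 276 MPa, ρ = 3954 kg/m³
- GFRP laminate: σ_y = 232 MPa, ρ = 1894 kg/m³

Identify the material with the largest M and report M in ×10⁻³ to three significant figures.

Evaluate M for each candidate:
  elm: M = 11.3×10⁻³
  GFRP laminate: M = 8.04×10⁻³
  polycarbonate: M = 6.61×10⁻³
  epoxy: M = 5.96×10⁻³
  commercially pure titanium: M = 4.37×10⁻³
  alumina ceramic: M = 4.20×10⁻³
  soda-lime glass: M = 2.23×10⁻³
Highest index: elm.

elm, M = 11.3×10⁻³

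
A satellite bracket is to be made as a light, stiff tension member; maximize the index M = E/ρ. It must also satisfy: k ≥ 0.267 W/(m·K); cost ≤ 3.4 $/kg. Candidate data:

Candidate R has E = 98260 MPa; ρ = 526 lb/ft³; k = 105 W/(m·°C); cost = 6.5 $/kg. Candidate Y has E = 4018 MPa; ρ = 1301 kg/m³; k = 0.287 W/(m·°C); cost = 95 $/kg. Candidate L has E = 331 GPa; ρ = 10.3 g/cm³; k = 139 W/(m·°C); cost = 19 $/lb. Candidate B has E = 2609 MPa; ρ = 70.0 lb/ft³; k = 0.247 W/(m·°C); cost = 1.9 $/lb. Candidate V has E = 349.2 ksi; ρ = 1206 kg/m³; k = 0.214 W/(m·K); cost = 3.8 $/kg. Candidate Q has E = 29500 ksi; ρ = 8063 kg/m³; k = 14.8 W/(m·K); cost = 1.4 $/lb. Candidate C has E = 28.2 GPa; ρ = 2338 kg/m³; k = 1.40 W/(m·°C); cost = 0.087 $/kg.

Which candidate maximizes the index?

Screen on constraints: k ≥ 0.267 W/(m·K); cost ≤ 3.4 $/kg. Survivors: candidate Q, candidate C.
Putting every candidate on a common basis:
  candidate Q: E = 203.4 GPa, ρ = 8063 kg/m³
  candidate C: E = 28.20 GPa, ρ = 2338 kg/m³
  candidate Q: M = 25.2 MN·m/kg
  candidate C: M = 12.1 MN·m/kg
The maximum is for candidate Q.

candidate Q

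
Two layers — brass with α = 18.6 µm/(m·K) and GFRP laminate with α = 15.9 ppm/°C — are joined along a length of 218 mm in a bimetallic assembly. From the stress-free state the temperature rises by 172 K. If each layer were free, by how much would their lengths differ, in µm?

101 µm

Δα = |18.6 − 15.9|×10⁻⁶/K = 2.70×10⁻⁶/K.
ΔL_mismatch = Δα·L·ΔT = 2.70×10⁻⁶ × 218.0 mm × 172.0 K = 101 µm.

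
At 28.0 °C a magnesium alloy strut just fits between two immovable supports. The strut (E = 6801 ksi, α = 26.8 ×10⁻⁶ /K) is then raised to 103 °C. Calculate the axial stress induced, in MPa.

94.3 MPa

E = 6801 ksi = 46.89 GPa.
ΔT = 75.00 K. Constrained thermal stress σ = E·α·ΔT = 46.89×10³ MPa × 26.8×10⁻⁶ × 75.00 = 94.3 MPa (compressive).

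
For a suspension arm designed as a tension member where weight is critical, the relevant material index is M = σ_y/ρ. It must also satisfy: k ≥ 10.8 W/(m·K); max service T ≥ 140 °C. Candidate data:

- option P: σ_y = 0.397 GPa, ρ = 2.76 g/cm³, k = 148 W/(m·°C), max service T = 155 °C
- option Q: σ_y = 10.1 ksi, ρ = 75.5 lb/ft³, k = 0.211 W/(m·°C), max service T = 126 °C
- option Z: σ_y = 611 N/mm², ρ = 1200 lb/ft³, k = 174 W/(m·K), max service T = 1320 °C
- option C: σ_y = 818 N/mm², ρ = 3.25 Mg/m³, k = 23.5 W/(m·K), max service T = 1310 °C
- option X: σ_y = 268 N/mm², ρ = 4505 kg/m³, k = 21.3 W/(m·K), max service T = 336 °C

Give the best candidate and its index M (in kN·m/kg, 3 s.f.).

option C, M = 252 kN·m/kg

Screen on constraints: k ≥ 10.8 W/(m·K); max service T ≥ 140 °C. Survivors: option P, option Z, option C, option X.
Convert each candidate to consistent units, then evaluate M:
  option P: σ_y = 397.0 MPa, ρ = 2760 kg/m³
  option Z: σ_y = 611.0 MPa, ρ = 19220 kg/m³
  option C: σ_y = 818.0 MPa, ρ = 3250 kg/m³
  option X: σ_y = 268.0 MPa, ρ = 4505 kg/m³
  option C: M = 252 kN·m/kg
  option P: M = 144 kN·m/kg
  option X: M = 59.5 kN·m/kg
  option Z: M = 31.8 kN·m/kg
Option C has the largest M.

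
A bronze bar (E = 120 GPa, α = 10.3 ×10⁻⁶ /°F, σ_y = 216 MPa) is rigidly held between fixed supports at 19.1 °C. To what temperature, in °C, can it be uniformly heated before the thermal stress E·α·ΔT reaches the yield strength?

α = 10.3×10⁻⁶/°F × 9/5 = 18.5×10⁻⁶/K.
E·α·ΔT = 216.0 MPa ⇒ ΔT = 216.0 / (120.0×10³ × 18.5×10⁻⁶) = 97.09 K.
T = 19.1 + 97.09 = 116.2 °C.

116 °C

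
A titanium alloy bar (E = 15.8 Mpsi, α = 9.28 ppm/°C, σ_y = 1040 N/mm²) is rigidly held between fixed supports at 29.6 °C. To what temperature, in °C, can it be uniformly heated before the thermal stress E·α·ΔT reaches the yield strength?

1060 °C

E = 15.8 Mpsi = 108.9 GPa.
σ_y = 1040 N/mm² = 1040 MPa.
E·α·ΔT = 1040 MPa ⇒ ΔT = 1040 / (108.9×10³ × 9.28×10⁻⁶) = 1029 K.
T = 29.6 + 1029 = 1058 °C.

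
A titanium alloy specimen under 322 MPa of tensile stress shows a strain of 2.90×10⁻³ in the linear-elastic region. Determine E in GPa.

111 GPa

E = σ/ε = 322 MPa / 2.90×10⁻³ = 111000 MPa = 111 GPa.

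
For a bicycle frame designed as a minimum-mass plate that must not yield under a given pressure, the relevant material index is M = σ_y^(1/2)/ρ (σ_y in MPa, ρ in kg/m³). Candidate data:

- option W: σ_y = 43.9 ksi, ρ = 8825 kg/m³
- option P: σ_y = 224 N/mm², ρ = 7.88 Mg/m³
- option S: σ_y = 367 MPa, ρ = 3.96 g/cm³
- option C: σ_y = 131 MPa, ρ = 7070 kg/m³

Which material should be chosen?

option S

Putting every candidate on a common basis:
  option W: σ_y = 302.7 MPa, ρ = 8825 kg/m³
  option P: σ_y = 224.0 MPa, ρ = 7880 kg/m³
  option S: σ_y = 367.0 MPa, ρ = 3960 kg/m³
  option C: σ_y = 131.0 MPa, ρ = 7070 kg/m³
  option S: M = 4.84×10⁻³
  option W: M = 1.97×10⁻³
  option P: M = 1.90×10⁻³
  option C: M = 1.62×10⁻³
Option S has the largest M.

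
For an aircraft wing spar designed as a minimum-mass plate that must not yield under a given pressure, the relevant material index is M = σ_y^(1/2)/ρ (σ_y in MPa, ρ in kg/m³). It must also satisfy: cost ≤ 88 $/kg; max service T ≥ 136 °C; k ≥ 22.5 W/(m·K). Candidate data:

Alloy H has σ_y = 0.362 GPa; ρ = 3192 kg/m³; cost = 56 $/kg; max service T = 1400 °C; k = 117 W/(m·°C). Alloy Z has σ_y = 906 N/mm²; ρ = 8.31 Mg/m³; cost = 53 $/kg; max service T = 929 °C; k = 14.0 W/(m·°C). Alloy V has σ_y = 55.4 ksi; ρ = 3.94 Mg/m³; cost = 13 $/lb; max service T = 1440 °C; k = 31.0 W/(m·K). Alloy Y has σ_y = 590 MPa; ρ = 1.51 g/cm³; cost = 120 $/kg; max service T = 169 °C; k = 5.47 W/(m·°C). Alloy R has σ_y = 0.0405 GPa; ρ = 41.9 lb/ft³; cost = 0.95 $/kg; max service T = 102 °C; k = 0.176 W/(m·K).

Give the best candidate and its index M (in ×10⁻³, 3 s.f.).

alloy H, M = 5.96×10⁻³

Screen on constraints: cost ≤ 88 $/kg; max service T ≥ 136 °C; k ≥ 22.5 W/(m·K). Survivors: alloy H, alloy V.
Normalizing units and computing the index:
  alloy H: σ_y = 362.0 MPa, ρ = 3192 kg/m³
  alloy V: σ_y = 382.0 MPa, ρ = 3940 kg/m³
  alloy H: M = 5.96×10⁻³
  alloy V: M = 4.96×10⁻³
Alloy H has the largest M.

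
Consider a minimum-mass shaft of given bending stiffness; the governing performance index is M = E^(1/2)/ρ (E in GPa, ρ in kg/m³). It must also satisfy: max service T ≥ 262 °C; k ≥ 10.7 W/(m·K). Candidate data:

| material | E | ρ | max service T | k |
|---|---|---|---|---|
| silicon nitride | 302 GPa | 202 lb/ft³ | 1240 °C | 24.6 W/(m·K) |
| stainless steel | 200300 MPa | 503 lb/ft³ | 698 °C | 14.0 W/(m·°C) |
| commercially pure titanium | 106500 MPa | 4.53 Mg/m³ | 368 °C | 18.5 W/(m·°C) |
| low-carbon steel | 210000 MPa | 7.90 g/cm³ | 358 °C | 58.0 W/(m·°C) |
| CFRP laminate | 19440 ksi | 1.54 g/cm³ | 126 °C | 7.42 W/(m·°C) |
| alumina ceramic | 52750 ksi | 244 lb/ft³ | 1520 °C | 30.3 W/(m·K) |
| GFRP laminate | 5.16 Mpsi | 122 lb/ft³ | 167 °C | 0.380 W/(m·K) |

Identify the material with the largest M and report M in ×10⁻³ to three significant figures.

silicon nitride, M = 5.37×10⁻³

Screen on constraints: max service T ≥ 262 °C; k ≥ 10.7 W/(m·K). Survivors: silicon nitride, stainless steel, commercially pure titanium, low-carbon steel, alumina ceramic.
In SI units:
  silicon nitride: E = 302.0 GPa, ρ = 3236 kg/m³
  stainless steel: E = 200.3 GPa, ρ = 8057 kg/m³
  commercially pure titanium: E = 106.5 GPa, ρ = 4530 kg/m³
  low-carbon steel: E = 210.0 GPa, ρ = 7900 kg/m³
  alumina ceramic: E = 363.7 GPa, ρ = 3909 kg/m³
  silicon nitride: M = 5.37×10⁻³
  alumina ceramic: M = 4.88×10⁻³
  commercially pure titanium: M = 2.28×10⁻³
  low-carbon steel: M = 1.83×10⁻³
  stainless steel: M = 1.76×10⁻³
Silicon nitride has the largest M.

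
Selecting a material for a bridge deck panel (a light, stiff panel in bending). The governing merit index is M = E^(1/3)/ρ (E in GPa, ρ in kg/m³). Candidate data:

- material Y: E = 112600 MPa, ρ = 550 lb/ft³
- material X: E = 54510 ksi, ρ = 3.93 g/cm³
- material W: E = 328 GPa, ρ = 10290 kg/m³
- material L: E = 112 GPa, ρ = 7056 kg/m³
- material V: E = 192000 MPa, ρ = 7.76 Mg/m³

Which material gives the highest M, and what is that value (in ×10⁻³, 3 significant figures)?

After converting to SI:
  material Y: E = 112.6 GPa, ρ = 8810 kg/m³
  material X: E = 375.8 GPa, ρ = 3930 kg/m³
  material W: E = 328.0 GPa, ρ = 10290 kg/m³
  material L: E = 112.0 GPa, ρ = 7056 kg/m³
  material V: E = 192.0 GPa, ρ = 7760 kg/m³
  material X: M = 1.84×10⁻³
  material V: M = 0.743×10⁻³
  material L: M = 0.683×10⁻³
  material W: M = 0.670×10⁻³
  material Y: M = 0.548×10⁻³
Material X ranks first.

material X, M = 1.84×10⁻³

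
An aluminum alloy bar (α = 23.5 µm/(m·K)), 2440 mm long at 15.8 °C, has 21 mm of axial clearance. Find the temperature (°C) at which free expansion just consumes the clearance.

α·L₀·ΔT = 21.0 mm ⇒ ΔT = 21.0 / (23.5×10⁻⁶ × 2440.0) = 366.2 K.
T = 15.8 + 366.2 = 382.0 °C.

382 °C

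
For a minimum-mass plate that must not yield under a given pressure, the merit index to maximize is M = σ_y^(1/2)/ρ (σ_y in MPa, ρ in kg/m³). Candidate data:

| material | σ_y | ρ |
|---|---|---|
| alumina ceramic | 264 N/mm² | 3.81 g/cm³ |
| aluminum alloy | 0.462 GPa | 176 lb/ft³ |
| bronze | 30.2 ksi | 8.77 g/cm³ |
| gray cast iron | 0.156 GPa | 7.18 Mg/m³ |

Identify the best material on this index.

In SI units:
  alumina ceramic: σ_y = 264.0 MPa, ρ = 3810 kg/m³
  aluminum alloy: σ_y = 462.0 MPa, ρ = 2819 kg/m³
  bronze: σ_y = 208.2 MPa, ρ = 8770 kg/m³
  gray cast iron: σ_y = 156.0 MPa, ρ = 7180 kg/m³
  aluminum alloy: M = 7.62×10⁻³
  alumina ceramic: M = 4.26×10⁻³
  gray cast iron: M = 1.74×10⁻³
  bronze: M = 1.65×10⁻³
Aluminum alloy ranks first.

aluminum alloy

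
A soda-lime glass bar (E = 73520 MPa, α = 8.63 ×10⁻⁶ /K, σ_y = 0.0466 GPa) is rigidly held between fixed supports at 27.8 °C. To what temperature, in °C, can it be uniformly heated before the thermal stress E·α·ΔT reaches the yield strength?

E = 73520 MPa = 73.52 GPa.
σ_y = 0.0466 GPa = 46.60 MPa.
E·α·ΔT = 46.60 MPa ⇒ ΔT = 46.60 / (73.52×10³ × 8.63×10⁻⁶) = 73.45 K.
T = 27.8 + 73.45 = 101.2 °C.

101 °C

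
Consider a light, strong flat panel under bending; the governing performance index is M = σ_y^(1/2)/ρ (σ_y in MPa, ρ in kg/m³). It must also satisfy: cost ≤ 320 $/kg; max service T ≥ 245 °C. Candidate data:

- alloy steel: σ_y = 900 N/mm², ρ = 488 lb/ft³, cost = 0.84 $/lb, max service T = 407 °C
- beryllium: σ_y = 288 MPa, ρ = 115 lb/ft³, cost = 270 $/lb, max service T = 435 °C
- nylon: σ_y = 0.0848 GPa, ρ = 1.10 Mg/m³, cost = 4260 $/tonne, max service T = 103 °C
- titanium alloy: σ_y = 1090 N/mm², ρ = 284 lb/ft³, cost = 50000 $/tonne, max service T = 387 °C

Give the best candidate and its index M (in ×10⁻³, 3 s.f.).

titanium alloy, M = 7.26×10⁻³

Screen on constraints: cost ≤ 320 $/kg; max service T ≥ 245 °C. Survivors: alloy steel, titanium alloy.
After converting to SI:
  alloy steel: σ_y = 900.0 MPa, ρ = 7817 kg/m³
  titanium alloy: σ_y = 1090 MPa, ρ = 4549 kg/m³
  titanium alloy: M = 7.26×10⁻³
  alloy steel: M = 3.84×10⁻³
Titanium alloy ranks first.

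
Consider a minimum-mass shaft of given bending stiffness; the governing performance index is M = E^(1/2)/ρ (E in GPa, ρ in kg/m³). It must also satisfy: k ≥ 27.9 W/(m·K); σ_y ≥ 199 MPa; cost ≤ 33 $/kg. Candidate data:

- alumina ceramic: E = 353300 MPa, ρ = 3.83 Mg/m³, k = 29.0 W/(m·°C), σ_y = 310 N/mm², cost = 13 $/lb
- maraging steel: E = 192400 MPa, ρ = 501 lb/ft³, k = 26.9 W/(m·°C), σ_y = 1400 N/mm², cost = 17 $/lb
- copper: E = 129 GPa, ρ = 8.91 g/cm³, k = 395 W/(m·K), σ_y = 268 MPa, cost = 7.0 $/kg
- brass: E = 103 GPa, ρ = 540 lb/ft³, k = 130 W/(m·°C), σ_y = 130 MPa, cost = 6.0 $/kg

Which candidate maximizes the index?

Screen on constraints: k ≥ 27.9 W/(m·K); σ_y ≥ 199 MPa; cost ≤ 33 $/kg. Survivors: alumina ceramic, copper.
Putting every candidate on a common basis:
  alumina ceramic: E = 353.3 GPa, ρ = 3830 kg/m³
  copper: E = 129.0 GPa, ρ = 8910 kg/m³
  alumina ceramic: M = 4.91×10⁻³
  copper: M = 1.27×10⁻³
Alumina ceramic ranks first.

alumina ceramic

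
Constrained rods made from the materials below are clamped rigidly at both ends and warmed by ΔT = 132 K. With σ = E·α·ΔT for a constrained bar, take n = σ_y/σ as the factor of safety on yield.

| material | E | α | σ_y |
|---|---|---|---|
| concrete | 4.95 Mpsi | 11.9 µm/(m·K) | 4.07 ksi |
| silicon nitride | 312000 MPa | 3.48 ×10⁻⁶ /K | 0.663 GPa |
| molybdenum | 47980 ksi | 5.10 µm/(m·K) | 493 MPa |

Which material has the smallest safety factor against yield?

concrete

Per material, after unit conversion:
  concrete: E = 34.13, α = 11.9, σ_y = 28.06 → σ = 53.6 MPa, n = 0.523
  silicon nitride: E = 312.0, α = 3.48, σ_y = 663.0 → σ = 143 MPa, n = 4.63
  molybdenum: E = 330.8, α = 5.10, σ_y = 493.0 → σ = 223 MPa, n = 2.21
The minimum is concrete at n = 0.523.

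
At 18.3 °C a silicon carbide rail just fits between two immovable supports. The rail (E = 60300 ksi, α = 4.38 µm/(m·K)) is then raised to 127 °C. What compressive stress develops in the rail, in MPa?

198 MPa

E = 60300 ksi = 415.8 GPa.
ΔT = 108.7 K. Constrained thermal stress σ = E·α·ΔT = 415.8×10³ MPa × 4.38×10⁻⁶ × 108.7 = 198 MPa (compressive).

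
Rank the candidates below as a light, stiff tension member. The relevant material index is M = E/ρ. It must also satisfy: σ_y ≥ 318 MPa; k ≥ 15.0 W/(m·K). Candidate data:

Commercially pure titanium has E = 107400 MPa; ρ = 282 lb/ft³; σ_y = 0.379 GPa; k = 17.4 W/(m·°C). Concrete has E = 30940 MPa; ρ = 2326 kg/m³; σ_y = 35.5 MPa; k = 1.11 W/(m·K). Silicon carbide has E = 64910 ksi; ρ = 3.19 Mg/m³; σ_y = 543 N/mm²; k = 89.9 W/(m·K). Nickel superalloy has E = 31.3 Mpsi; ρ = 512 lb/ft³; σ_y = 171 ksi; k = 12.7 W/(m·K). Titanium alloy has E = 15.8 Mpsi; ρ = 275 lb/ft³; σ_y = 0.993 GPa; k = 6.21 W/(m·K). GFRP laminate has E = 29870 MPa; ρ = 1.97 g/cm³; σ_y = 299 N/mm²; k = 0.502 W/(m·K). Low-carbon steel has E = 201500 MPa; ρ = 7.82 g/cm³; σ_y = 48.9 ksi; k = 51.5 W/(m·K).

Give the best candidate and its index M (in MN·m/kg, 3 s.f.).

silicon carbide, M = 140 MN·m/kg

Screen on constraints: σ_y ≥ 318 MPa; k ≥ 15.0 W/(m·K). Survivors: commercially pure titanium, silicon carbide, low-carbon steel.
In SI units:
  commercially pure titanium: E = 107.4 GPa, ρ = 4517 kg/m³
  silicon carbide: E = 447.5 GPa, ρ = 3190 kg/m³
  low-carbon steel: E = 201.5 GPa, ρ = 7820 kg/m³
  silicon carbide: M = 140 MN·m/kg
  low-carbon steel: M = 25.8 MN·m/kg
  commercially pure titanium: M = 23.8 MN·m/kg
The maximum is for silicon carbide.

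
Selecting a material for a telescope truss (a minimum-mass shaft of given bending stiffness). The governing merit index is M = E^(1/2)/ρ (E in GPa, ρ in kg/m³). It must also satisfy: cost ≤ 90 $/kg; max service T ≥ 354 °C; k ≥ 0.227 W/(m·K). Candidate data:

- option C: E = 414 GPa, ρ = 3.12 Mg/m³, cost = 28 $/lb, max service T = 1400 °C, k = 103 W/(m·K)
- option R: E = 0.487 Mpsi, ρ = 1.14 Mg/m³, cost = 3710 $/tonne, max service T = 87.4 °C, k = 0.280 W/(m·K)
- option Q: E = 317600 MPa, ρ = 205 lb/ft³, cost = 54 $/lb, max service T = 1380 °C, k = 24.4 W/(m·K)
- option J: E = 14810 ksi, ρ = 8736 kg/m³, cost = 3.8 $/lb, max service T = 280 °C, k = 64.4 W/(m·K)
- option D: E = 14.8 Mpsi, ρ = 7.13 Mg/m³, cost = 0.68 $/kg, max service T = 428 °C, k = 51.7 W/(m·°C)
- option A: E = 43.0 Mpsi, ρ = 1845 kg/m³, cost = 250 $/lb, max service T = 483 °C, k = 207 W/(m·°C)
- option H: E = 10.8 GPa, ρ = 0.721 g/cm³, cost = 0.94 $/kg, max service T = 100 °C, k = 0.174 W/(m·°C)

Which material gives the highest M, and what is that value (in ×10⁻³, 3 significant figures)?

option C, M = 6.52×10⁻³

Screen on constraints: cost ≤ 90 $/kg; max service T ≥ 354 °C; k ≥ 0.227 W/(m·K). Survivors: option C, option D.
After converting to SI:
  option C: E = 414.0 GPa, ρ = 3120 kg/m³
  option D: E = 102.0 GPa, ρ = 7130 kg/m³
  option C: M = 6.52×10⁻³
  option D: M = 1.42×10⁻³
Option C ranks first.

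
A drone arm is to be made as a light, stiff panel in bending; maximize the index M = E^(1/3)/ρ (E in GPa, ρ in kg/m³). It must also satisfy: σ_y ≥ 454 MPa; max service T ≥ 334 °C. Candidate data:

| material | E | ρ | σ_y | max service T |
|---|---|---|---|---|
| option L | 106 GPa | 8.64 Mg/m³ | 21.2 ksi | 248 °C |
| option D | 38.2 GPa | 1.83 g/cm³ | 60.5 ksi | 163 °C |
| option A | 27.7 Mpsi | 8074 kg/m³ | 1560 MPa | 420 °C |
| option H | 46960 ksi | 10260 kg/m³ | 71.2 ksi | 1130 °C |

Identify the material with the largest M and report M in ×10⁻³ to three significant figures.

option A, M = 0.713×10⁻³

Screen on constraints: σ_y ≥ 454 MPa; max service T ≥ 334 °C. Survivors: option A, option H.
Normalizing units and computing the index:
  option A: E = 191.0 GPa, ρ = 8074 kg/m³
  option H: E = 323.8 GPa, ρ = 10260 kg/m³
  option A: M = 0.713×10⁻³
  option H: M = 0.669×10⁻³
Option A has the largest M.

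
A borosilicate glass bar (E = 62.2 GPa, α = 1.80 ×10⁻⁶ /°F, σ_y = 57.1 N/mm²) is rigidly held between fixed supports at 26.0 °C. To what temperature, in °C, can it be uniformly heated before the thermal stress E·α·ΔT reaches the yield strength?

α = 1.80×10⁻⁶/°F × 9/5 = 3.24×10⁻⁶/K.
σ_y = 57.1 N/mm² = 57.10 MPa.
E·α·ΔT = 57.10 MPa ⇒ ΔT = 57.10 / (62.20×10³ × 3.24×10⁻⁶) = 283.3 K.
T = 26.0 + 283.3 = 309.3 °C.

309 °C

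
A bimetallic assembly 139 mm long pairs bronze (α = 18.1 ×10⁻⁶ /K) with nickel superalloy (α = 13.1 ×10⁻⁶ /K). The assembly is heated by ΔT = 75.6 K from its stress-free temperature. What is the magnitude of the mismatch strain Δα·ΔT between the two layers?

Δα = |18.1 − 13.1|×10⁻⁶/K = 5.00×10⁻⁶/K.
Mismatch strain = Δα·ΔT = 5.00×10⁻⁶ × 75.6 = 3.78×10⁻⁴.

3.78×10⁻⁴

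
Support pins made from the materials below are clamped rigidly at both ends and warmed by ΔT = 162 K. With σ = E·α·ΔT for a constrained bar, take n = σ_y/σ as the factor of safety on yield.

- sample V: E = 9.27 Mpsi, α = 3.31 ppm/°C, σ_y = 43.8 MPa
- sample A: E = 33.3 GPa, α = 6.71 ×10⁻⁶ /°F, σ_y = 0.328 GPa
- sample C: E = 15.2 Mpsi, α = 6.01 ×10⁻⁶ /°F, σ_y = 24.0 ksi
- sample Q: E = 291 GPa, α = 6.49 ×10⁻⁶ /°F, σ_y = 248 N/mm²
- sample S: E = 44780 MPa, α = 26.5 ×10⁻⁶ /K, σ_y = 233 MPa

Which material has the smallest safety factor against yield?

sample Q

Converting E to GPa, α to ×10⁻⁶/K, σ_y to MPa, then σ and n for each:
  sample V: E = 63.91, α = 3.31, σ_y = 43.80 → σ = 34.3 MPa, n = 1.28
  sample A: E = 33.30, α = 12.1, σ_y = 328.0 → σ = 65.2 MPa, n = 5.03
  sample C: E = 104.8, α = 10.8, σ_y = 165.5 → σ = 184 MPa, n = 0.901
  sample Q: E = 291.0, α = 11.7, σ_y = 248.0 → σ = 551 MPa, n = 0.450
  sample S: E = 44.78, α = 26.5, σ_y = 233.0 → σ = 192 MPa, n = 1.21
The minimum is sample Q at n = 0.450.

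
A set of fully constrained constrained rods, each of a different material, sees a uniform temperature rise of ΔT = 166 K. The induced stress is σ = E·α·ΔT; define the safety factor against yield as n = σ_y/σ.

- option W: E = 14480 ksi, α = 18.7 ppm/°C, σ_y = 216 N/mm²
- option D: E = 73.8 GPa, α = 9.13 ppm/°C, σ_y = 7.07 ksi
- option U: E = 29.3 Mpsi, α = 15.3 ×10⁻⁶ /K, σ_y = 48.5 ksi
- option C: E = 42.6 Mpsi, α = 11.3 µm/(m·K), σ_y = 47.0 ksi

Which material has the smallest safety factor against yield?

option D

Per material, after unit conversion:
  option W: E = 99.84, α = 18.7, σ_y = 216.0 → σ = 310 MPa, n = 0.697
  option D: E = 73.80, α = 9.13, σ_y = 48.75 → σ = 112 MPa, n = 0.436
  option U: E = 202.0, α = 15.3, σ_y = 334.4 → σ = 513 MPa, n = 0.652
  option C: E = 293.7, α = 11.3, σ_y = 324.1 → σ = 551 MPa, n = 0.588
The minimum is option D at n = 0.436.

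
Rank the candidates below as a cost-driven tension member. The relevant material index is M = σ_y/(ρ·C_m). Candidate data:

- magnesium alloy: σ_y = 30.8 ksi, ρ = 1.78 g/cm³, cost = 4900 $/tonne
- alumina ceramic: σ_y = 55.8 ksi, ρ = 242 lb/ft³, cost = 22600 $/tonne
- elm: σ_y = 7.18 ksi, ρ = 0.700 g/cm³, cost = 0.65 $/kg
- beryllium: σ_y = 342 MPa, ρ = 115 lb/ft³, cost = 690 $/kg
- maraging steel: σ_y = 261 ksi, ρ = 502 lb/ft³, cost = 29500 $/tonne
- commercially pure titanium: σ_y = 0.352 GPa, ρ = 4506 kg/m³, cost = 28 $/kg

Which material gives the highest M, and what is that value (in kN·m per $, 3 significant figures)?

elm, M = 109 kN·m per $

Putting every candidate on a common basis:
  magnesium alloy: σ_y = 212.4 MPa, ρ = 1780 kg/m³, cost = 4.900 $/kg
  alumina ceramic: σ_y = 384.7 MPa, ρ = 3876 kg/m³, cost = 22.60 $/kg
  elm: σ_y = 49.50 MPa, ρ = 700.0 kg/m³, cost = 0.6500 $/kg
  beryllium: σ_y = 342.0 MPa, ρ = 1842 kg/m³, cost = 690.0 $/kg
  maraging steel: σ_y = 1800 MPa, ρ = 8041 kg/m³, cost = 29.50 $/kg
  commercially pure titanium: σ_y = 352.0 MPa, ρ = 4506 kg/m³, cost = 28.00 $/kg
  elm: M = 109 kN·m per $
  magnesium alloy: M = 24.3 kN·m per $
  maraging steel: M = 7.59 kN·m per $
  alumina ceramic: M = 4.39 kN·m per $
  commercially pure titanium: M = 2.79 kN·m per $
  beryllium: M = 0.269 kN·m per $
Highest index: elm.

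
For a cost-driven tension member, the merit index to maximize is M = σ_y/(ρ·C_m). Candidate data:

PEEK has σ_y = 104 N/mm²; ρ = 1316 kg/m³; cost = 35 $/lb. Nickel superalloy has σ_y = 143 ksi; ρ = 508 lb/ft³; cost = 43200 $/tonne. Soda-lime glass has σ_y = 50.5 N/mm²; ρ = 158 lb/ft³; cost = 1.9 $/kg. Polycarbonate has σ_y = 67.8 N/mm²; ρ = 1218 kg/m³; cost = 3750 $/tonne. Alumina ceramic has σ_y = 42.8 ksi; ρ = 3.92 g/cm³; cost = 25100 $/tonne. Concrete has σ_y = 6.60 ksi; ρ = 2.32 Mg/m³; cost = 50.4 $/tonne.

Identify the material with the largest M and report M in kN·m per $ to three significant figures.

Convert each candidate to consistent units, then evaluate M:
  PEEK: σ_y = 104.0 MPa, ρ = 1316 kg/m³, cost = 77.16 $/kg
  nickel superalloy: σ_y = 986.0 MPa, ρ = 8137 kg/m³, cost = 43.20 $/kg
  soda-lime glass: σ_y = 50.50 MPa, ρ = 2531 kg/m³, cost = 1.900 $/kg
  polycarbonate: σ_y = 67.80 MPa, ρ = 1218 kg/m³, cost = 3.750 $/kg
  alumina ceramic: σ_y = 295.1 MPa, ρ = 3920 kg/m³, cost = 25.10 $/kg
  concrete: σ_y = 45.51 MPa, ρ = 2320 kg/m³, cost = 0.05040 $/kg
  concrete: M = 389 kN·m per $
  polycarbonate: M = 14.8 kN·m per $
  soda-lime glass: M = 10.5 kN·m per $
  alumina ceramic: M = 3.00 kN·m per $
  nickel superalloy: M = 2.80 kN·m per $
  PEEK: M = 1.02 kN·m per $
The maximum is for concrete.

concrete, M = 389 kN·m per $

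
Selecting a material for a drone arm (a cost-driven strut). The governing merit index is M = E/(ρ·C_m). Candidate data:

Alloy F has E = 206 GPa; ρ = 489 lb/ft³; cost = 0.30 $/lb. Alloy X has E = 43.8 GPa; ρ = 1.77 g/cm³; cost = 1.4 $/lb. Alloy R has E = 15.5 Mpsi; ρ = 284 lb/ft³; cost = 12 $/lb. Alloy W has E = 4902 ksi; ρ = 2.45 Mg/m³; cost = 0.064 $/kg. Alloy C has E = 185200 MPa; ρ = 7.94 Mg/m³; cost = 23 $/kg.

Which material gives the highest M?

Normalizing units and computing the index:
  alloy F: E = 206.0 GPa, ρ = 7833 kg/m³, cost = 0.6614 $/kg
  alloy X: E = 43.80 GPa, ρ = 1770 kg/m³, cost = 3.086 $/kg
  alloy R: E = 106.9 GPa, ρ = 4549 kg/m³, cost = 26.46 $/kg
  alloy W: E = 33.80 GPa, ρ = 2450 kg/m³, cost = 0.06400 $/kg
  alloy C: E = 185.2 GPa, ρ = 7940 kg/m³, cost = 23.00 $/kg
  alloy W: M = 216 MN·m per $
  alloy F: M = 39.8 MN·m per $
  alloy X: M = 8.02 MN·m per $
  alloy C: M = 1.01 MN·m per $
  alloy R: M = 0.888 MN·m per $
The maximum is for alloy W.

alloy W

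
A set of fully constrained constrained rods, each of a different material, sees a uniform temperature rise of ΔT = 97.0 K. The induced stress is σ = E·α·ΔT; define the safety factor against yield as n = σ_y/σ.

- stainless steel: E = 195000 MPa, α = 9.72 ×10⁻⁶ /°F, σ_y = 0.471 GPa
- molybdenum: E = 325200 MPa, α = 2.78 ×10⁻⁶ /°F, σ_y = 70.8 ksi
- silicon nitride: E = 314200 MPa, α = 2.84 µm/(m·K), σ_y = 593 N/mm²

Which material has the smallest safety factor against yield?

With everything in SI (GPa, ×10⁻⁶/K, MPa):
  stainless steel: E = 195.0, α = 17.5, σ_y = 471.0 → σ = 331 MPa, n = 1.42
  molybdenum: E = 325.2, α = 5.00, σ_y = 488.1 → σ = 158 MPa, n = 3.09
  silicon nitride: E = 314.2, α = 2.84, σ_y = 593.0 → σ = 86.6 MPa, n = 6.85
The minimum is stainless steel at n = 1.42.

stainless steel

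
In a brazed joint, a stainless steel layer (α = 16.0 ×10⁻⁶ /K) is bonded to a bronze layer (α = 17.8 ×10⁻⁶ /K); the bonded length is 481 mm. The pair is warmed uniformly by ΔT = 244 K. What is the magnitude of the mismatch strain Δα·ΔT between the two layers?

Δα = |16.0 − 17.8|×10⁻⁶/K = 1.80×10⁻⁶/K.
Mismatch strain = Δα·ΔT = 1.80×10⁻⁶ × 244.0 = 4.39×10⁻⁴.

4.39×10⁻⁴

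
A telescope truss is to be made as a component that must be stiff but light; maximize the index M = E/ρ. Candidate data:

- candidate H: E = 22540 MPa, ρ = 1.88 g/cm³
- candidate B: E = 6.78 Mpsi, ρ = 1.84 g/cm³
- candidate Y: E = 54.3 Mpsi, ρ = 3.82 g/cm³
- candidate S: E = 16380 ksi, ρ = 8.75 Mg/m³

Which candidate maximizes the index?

candidate Y

Normalizing units and computing the index:
  candidate H: E = 22.54 GPa, ρ = 1880 kg/m³
  candidate B: E = 46.75 GPa, ρ = 1840 kg/m³
  candidate Y: E = 374.4 GPa, ρ = 3820 kg/m³
  candidate S: E = 112.9 GPa, ρ = 8750 kg/m³
  candidate Y: M = 98.0 MN·m/kg
  candidate B: M = 25.4 MN·m/kg
  candidate S: M = 12.9 MN·m/kg
  candidate H: M = 12.0 MN·m/kg
The maximum is for candidate Y.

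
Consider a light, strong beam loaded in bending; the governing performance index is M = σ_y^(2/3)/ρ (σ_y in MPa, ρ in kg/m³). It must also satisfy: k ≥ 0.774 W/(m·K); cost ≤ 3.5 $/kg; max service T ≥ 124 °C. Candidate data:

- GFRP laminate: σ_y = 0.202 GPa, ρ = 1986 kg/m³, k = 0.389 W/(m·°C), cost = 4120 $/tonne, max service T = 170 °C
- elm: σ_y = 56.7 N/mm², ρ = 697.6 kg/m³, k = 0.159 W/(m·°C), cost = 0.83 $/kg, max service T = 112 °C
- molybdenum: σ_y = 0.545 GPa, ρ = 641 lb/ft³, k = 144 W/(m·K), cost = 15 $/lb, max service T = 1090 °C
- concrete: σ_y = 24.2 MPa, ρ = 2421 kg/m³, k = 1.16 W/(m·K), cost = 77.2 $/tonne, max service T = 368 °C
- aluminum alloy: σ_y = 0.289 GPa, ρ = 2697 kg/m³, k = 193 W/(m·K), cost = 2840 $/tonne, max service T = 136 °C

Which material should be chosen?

Screen on constraints: k ≥ 0.774 W/(m·K); cost ≤ 3.5 $/kg; max service T ≥ 124 °C. Survivors: concrete, aluminum alloy.
Normalizing units and computing the index:
  concrete: σ_y = 24.20 MPa, ρ = 2421 kg/m³
  aluminum alloy: σ_y = 289.0 MPa, ρ = 2697 kg/m³
  aluminum alloy: M = 16.2×10⁻³
  concrete: M = 3.46×10⁻³
The maximum is for aluminum alloy.

aluminum alloy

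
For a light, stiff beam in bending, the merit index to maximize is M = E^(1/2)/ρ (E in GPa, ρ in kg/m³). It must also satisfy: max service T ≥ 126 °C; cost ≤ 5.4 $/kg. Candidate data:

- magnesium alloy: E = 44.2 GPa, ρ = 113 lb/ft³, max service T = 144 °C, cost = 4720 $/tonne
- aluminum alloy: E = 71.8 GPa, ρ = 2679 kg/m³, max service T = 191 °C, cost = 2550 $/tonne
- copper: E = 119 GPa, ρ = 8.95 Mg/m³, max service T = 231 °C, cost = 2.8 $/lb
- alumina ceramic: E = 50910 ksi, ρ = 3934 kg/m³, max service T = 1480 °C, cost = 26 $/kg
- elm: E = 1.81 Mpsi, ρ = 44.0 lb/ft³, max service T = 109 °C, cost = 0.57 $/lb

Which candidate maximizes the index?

magnesium alloy

Screen on constraints: max service T ≥ 126 °C; cost ≤ 5.4 $/kg. Survivors: magnesium alloy, aluminum alloy.
Putting every candidate on a common basis:
  magnesium alloy: E = 44.20 GPa, ρ = 1810 kg/m³
  aluminum alloy: E = 71.80 GPa, ρ = 2679 kg/m³
  magnesium alloy: M = 3.67×10⁻³
  aluminum alloy: M = 3.16×10⁻³
Highest index: magnesium alloy.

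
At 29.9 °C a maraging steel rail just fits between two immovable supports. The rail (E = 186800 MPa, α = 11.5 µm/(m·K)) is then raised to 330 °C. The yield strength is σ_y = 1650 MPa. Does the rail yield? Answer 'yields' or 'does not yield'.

E = 186800 MPa = 186.8 GPa.
ΔT = 300.1 K. Constrained thermal stress σ = E·α·ΔT = 186.8×10³ MPa × 11.5×10⁻⁶ × 300.1 = 645 MPa (compressive).
Compare to σ_y = 1650 MPa: σ < σ_y, so it does not yield.

does not yield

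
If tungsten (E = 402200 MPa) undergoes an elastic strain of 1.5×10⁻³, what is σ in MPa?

603 MPa

E = 402200 MPa = 402.2 GPa.
σ = E·ε = 402200 MPa × 1.5×10⁻³ = 603 MPa.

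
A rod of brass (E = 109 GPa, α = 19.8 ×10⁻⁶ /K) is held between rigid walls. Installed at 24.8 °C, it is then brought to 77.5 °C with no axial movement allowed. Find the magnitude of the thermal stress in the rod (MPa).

114 MPa

ΔT = 52.70 K. Constrained thermal stress σ = E·α·ΔT = 109.0×10³ MPa × 19.8×10⁻⁶ × 52.70 = 114 MPa (compressive).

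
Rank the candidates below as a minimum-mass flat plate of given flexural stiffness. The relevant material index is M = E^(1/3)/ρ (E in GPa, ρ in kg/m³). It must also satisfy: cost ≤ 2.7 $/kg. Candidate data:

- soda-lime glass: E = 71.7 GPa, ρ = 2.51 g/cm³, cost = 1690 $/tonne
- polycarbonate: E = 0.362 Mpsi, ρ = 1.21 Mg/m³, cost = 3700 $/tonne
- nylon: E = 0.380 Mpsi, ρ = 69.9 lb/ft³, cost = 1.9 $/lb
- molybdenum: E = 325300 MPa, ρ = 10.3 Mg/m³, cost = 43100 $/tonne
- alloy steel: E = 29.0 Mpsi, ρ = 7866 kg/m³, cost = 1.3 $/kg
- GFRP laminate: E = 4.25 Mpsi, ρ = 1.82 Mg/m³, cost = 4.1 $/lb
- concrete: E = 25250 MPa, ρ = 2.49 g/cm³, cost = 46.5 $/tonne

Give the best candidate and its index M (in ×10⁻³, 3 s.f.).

Screen on constraints: cost ≤ 2.7 $/kg. Survivors: soda-lime glass, alloy steel, concrete.
In SI units:
  soda-lime glass: E = 71.70 GPa, ρ = 2510 kg/m³
  alloy steel: E = 199.9 GPa, ρ = 7866 kg/m³
  concrete: E = 25.25 GPa, ρ = 2490 kg/m³
  soda-lime glass: M = 1.66×10⁻³
  concrete: M = 1.18×10⁻³
  alloy steel: M = 0.743×10⁻³
The maximum is for soda-lime glass.

soda-lime glass, M = 1.66×10⁻³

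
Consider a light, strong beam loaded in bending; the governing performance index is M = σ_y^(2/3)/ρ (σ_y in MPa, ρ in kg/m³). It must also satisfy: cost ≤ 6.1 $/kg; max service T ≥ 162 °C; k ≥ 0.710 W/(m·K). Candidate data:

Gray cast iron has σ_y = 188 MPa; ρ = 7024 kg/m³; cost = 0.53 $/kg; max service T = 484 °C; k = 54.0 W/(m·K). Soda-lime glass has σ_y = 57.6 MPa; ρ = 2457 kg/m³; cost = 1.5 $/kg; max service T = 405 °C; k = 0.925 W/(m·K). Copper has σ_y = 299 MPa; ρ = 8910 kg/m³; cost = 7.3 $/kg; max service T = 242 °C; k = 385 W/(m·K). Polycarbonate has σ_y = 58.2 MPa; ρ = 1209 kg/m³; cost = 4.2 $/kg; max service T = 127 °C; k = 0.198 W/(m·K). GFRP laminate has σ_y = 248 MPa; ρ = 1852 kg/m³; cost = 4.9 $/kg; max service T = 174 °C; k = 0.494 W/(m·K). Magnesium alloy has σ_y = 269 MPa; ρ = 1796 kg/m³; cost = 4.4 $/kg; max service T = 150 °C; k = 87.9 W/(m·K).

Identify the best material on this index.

soda-lime glass

Screen on constraints: cost ≤ 6.1 $/kg; max service T ≥ 162 °C; k ≥ 0.710 W/(m·K). Survivors: gray cast iron, soda-lime glass.
Computing M directly (units already consistent):
  soda-lime glass: M = 6.07×10⁻³
  gray cast iron: M = 4.67×10⁻³
Soda-lime glass has the largest M.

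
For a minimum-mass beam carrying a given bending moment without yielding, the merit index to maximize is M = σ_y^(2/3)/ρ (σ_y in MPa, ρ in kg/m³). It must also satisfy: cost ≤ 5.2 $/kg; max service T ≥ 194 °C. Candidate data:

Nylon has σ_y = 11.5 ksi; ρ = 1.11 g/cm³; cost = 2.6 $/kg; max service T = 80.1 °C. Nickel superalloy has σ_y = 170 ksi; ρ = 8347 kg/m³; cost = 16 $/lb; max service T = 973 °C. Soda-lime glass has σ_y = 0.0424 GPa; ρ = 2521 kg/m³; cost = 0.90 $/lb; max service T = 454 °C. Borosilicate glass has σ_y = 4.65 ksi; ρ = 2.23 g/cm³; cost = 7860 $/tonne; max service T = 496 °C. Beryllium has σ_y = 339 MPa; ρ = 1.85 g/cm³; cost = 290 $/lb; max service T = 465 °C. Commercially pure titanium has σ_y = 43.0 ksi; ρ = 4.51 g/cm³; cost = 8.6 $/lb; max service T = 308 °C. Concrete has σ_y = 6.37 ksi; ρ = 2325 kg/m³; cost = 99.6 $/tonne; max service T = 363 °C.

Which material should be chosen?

concrete

Screen on constraints: cost ≤ 5.2 $/kg; max service T ≥ 194 °C. Survivors: soda-lime glass, concrete.
In SI units:
  soda-lime glass: σ_y = 42.40 MPa, ρ = 2521 kg/m³
  concrete: σ_y = 43.92 MPa, ρ = 2325 kg/m³
  concrete: M = 5.35×10⁻³
  soda-lime glass: M = 4.82×10⁻³
Concrete ranks first.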